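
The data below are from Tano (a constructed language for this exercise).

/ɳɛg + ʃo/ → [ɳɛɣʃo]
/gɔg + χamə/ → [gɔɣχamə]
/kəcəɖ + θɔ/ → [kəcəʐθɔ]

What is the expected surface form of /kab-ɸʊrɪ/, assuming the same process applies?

The data show regressive manner assimilation: /g/ → [ɣ] before /ʃ/; /g/ → [ɣ] before /χ/; /ɖ/ → [ʐ] before /θ/. In each pair only manner changes, matching the following consonant, while place and voice stay constant.
/b/ is a voiced bilabial stop. The following trigger /ɸ/ is a fricative, so /b/ must become a fricative as well.
The voiced bilabial fricative is [β], so /b/ → [β].

[kaβɸʊrɪ]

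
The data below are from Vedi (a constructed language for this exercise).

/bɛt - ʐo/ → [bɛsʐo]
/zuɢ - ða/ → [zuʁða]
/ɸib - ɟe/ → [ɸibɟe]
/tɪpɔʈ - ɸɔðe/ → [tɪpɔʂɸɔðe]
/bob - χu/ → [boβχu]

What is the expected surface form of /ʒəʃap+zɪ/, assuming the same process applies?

The data show regressive manner assimilation: /t/ → [s] before /ʐ/; /ɢ/ → [ʁ] before /ð/; /ʈ/ → [ʂ] before /ɸ/; /b/ → [β] before /χ/. In each pair only manner changes, matching the following consonant, while place and voice stay constant.
Nothing changes in [ɸibɟe]: there the adjacent consonants already agree in manner (/b/ and /ɟ/ are both stops), so this form is consistent with the same rule.
The rule targets /p/ (voiceless bilabial stop), which sits before the trigger /z/ (fricative).
A voiceless bilabial fricative is [ɸ], so the surface segment is [ɸ].

[ʒəʃaɸzɪ]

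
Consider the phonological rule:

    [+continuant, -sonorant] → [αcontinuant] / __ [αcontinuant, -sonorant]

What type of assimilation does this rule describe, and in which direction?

regressive manner assimilation

The rule copies [continuant] (continuancy) from the environment onto the target fricatives; since [±continuant] encodes the stop/fricative manner contrast, the assimilating dimension is manner.
Since the environment is written after the underscore, the trigger follows the target; the direction is regressive.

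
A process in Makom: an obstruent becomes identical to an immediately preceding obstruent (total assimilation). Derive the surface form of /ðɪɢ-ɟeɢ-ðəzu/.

[ðɪɢɢeɢɢəzu]

/ɟ/ is the segment targeted by the rule; it sits immediately after /ɢ/, so it assimilates completely and surfaces as [ɢ].
The same rule applies at the second boundary: /ð/ → [ɢ] next to /ɢ/.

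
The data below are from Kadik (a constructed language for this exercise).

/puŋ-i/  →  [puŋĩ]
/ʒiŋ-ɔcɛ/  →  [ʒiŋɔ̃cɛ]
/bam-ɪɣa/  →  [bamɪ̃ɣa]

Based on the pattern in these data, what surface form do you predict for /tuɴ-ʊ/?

The data show progressive nasality assimilation (vowel nasalisation): /i/ → [ĩ] after /ŋ/; /ɔ/ → [ɔ̃] after /ŋ/; /ɪ/ → [ɪ̃] after /m/ — a vowel is nasalised by an immediately preceding nasal consonant.
The vowel /ʊ/ is adjacent to the preceding nasal /ɴ/, so it acquires [+nasal] and surfaces as [ʊ̃].

[tuɴʊ̃]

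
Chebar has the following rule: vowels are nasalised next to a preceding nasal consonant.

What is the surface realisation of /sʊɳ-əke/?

/ə/ sits next to the nasal /ɳ/ and is therefore nasalised to [ə̃].

[sʊɳə̃ke]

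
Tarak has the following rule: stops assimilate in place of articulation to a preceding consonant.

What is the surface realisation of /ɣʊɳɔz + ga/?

[ɣʊɳɔzda]

The rule targets /g/ (voiced velar stop), which sits after the trigger /z/ (alveolar).
Changing only its place to alveolar gives [d] — the voiced alveolar stop.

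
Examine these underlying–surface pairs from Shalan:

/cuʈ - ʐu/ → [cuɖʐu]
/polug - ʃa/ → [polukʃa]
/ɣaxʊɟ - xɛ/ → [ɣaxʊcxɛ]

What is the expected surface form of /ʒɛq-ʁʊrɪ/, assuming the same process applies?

The data show regressive voicing assimilation: /ʈ/ → [ɖ] before /ʐ/; /g/ → [k] before /ʃ/; /ɟ/ → [c] before /x/. In each pair only voicing changes, matching the following consonant, while place and manner stay constant.
The rule targets /q/ (voiceless uvular stop), which sits before the trigger /ʁ/ (voiced).
The voiced uvular stop is [ɢ], so /q/ → [ɢ].

[ʒɛɢʁʊrɪ]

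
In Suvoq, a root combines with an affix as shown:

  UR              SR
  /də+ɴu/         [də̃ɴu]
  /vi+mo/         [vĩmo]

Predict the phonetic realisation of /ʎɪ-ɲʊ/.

The data show regressive nasality assimilation (vowel nasalisation): /ə/ → [ə̃] before /ɴ/; /i/ → [ĩ] before /m/ — a vowel is nasalised by an immediately following nasal consonant.
The vowel /ɪ/ is adjacent to the following nasal /ɲ/, so it acquires [+nasal] and surfaces as [ɪ̃].

[ʎɪ̃ɲʊ]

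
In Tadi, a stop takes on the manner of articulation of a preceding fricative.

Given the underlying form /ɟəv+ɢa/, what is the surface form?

[ɟəvʁa]

/ɢ/ is a voiced uvular stop. The preceding trigger /v/ is a fricative, so /ɢ/ must become a fricative as well.
A voiced uvular fricative is [ʁ], so the surface segment is [ʁ].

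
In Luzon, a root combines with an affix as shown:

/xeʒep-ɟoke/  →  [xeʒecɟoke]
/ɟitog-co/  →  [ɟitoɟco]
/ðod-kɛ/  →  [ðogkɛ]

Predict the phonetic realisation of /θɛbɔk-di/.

[θɛbɔtdi]

The data show regressive place assimilation: /p/ → [c] before /ɟ/; /g/ → [ɟ] before /c/; /d/ → [g] before /k/. In each pair only place changes, matching the following consonant, while manner and voice stay constant.
The rule targets /k/ (voiceless velar stop), which sits before the trigger /d/ (alveolar).
The voiceless alveolar stop is [t], so /k/ → [t].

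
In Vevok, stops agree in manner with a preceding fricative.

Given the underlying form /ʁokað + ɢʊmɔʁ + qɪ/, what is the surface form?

[ʁokaðʁʊmɔʁχɪ]

The rule targets /ɢ/ (voiced uvular stop), which sits after the trigger /ð/ (fricative).
The voiced uvular fricative is [ʁ], so /ɢ/ → [ʁ].
At the second juncture, /q/ likewise becomes [χ] adjacent to /ʁ/.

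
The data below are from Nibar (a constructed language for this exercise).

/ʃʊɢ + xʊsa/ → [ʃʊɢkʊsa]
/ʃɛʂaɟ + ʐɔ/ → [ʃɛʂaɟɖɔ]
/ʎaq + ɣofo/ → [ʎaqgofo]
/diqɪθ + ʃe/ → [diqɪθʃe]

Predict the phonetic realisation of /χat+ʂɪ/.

The data show progressive manner assimilation: /x/ → [k] after /ɢ/; /ʐ/ → [ɖ] after /ɟ/; /ɣ/ → [g] after /q/. In each pair only manner changes, matching the preceding consonant, while place and voice stay constant.
No alternation appears in [diqɪθʃe]: there the adjacent consonants already agree in manner (/ʃ/ and /θ/ are both fricatives), so this form is consistent with the same rule.
/ʂ/ is a voiceless retroflex fricative. The preceding trigger /t/ is a stop, so /ʂ/ must become a stop as well.
Changing only its manner to stop gives [ʈ] — the voiceless retroflex stop.

[χatʈɪ]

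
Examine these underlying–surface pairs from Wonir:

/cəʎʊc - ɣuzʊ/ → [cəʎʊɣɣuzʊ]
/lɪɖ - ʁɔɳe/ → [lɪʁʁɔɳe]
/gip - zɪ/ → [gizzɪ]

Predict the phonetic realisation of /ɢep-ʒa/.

The data show regressive total assimilation (/c/ → [ɣ] before /ɣ/; /ɖ/ → [ʁ] before /ʁ/; /p/ → [z] before /z/): in every case the target segment becomes identical to its following neighbour, copying more than a single feature.
/p/ is the segment targeted by the rule; it sits immediately before /ʒ/, so it assimilates completely and surfaces as [ʒ].

[ɢeʒʒa]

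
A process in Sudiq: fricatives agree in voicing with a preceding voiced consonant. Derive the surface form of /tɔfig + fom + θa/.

/f/ is a voiceless labiodental fricative. The preceding trigger /g/ is voiced, so /f/ must become voiced as well.
Changing only its voicing to voiced gives [v] — the voiced labiodental fricative.
The same rule applies at the second boundary: /θ/ → [ð] next to /m/.

[tɔfigvomða]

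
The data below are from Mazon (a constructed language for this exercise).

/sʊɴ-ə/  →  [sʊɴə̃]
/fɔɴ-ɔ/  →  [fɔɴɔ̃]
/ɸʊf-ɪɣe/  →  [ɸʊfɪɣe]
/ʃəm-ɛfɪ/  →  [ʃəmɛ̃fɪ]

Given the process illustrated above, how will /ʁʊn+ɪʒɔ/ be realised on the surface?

[ʁʊnɪ̃ʒɔ]

The data show progressive nasality assimilation (vowel nasalisation): /ə/ → [ə̃] after /ɴ/; /ɔ/ → [ɔ̃] after /ɴ/; /ɛ/ → [ɛ̃] after /m/ — a vowel is nasalised by an immediately preceding nasal consonant.
No change occurs in [ɸʊfɪɣe] because the vowel at the boundary is adjacent to an oral consonant, not a nasal (/ɪ/ next to /f/).
The vowel /ɪ/ is adjacent to the preceding nasal /n/, so it acquires [+nasal] and surfaces as [ɪ̃].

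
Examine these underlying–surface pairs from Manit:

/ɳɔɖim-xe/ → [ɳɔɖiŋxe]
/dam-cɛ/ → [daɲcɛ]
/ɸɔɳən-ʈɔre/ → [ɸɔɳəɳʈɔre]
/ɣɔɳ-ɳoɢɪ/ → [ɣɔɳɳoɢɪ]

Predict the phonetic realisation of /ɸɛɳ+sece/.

[ɸɛnsece]

The data show regressive place assimilation: /m/ → [ŋ] before /x/; /m/ → [ɲ] before /c/; /n/ → [ɳ] before /ʈ/. In each pair only place changes, matching the following consonant, while manner and voice stay constant.
No alternation appears in [ɣɔɳɳoɢɪ]: there the adjacent consonants already agree in place (/ɳ/ and /ɳ/ are both retroflex), so this form is consistent with the same rule.
/ɳ/ is a voiced retroflex nasal. The following trigger /s/ is alveolar, so /ɳ/ must become alveolar as well.
A voiced alveolar nasal is [n], so the surface segment is [n].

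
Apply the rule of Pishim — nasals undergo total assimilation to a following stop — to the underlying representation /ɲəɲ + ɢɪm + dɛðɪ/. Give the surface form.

/ɲ/ is the segment targeted by the rule; it sits immediately before /ɢ/, so it assimilates completely and surfaces as [ɢ].
The same rule applies at the second boundary: /m/ → [d] next to /d/.

[ɲəɢɢɪddɛðɪ]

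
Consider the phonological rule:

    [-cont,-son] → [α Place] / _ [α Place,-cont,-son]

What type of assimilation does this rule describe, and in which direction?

regressive place assimilation

The shared variable α links the value of the place features (abbreviated [Place]) on the target to the same value on the neighbouring segment, so place is the feature that assimilates.
The conditioning segment sits to the right of the focus bar, meaning the trigger follows the segment that changes — regressive assimilation.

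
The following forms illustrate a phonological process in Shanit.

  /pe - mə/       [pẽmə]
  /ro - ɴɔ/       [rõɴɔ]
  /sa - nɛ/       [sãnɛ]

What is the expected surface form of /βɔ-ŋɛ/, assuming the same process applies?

[βɔ̃ŋɛ]

The data show regressive nasality assimilation (vowel nasalisation): /e/ → [ẽ] before /m/; /o/ → [õ] before /ɴ/; /a/ → [ã] before /n/ — a vowel is nasalised by an immediately following nasal consonant.
The vowel /ɔ/ is adjacent to the following nasal /ŋ/, so it acquires [+nasal] and surfaces as [ɔ̃].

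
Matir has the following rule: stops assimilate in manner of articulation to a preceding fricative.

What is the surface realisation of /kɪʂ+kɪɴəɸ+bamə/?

[kɪʂxɪɴəɸβamə]

/k/ is a voiceless velar stop. The preceding trigger /ʂ/ is a fricative, so /k/ must become a fricative as well.
The voiceless velar fricative is [x], so /k/ → [x].
The same rule applies at the second boundary: /b/ → [β] next to /ɸ/.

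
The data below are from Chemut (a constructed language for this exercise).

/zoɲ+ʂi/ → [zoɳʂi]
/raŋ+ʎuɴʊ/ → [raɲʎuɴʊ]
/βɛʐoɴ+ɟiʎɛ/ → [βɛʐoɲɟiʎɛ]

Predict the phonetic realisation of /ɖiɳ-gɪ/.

[ɖiŋgɪ]

The data show regressive place assimilation: /ɲ/ → [ɳ] before /ʂ/; /ŋ/ → [ɲ] before /ʎ/; /ɴ/ → [ɲ] before /ɟ/. In each pair only place changes, matching the following consonant, while manner and voice stay constant.
/ɳ/ is a voiced retroflex nasal. The following trigger /g/ is velar, so /ɳ/ must become velar as well.
A voiced velar nasal is [ŋ], so the surface segment is [ŋ].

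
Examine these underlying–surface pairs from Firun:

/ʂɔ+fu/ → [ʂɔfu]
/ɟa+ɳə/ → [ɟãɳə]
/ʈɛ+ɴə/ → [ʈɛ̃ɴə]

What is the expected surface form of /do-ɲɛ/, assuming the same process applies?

[dõɲɛ]

The data show regressive nasality assimilation (vowel nasalisation): /a/ → [ã] before /ɳ/; /ɛ/ → [ɛ̃] before /ɴ/ — a vowel is nasalised by an immediately following nasal consonant.
No change occurs in [ʂɔfu] because the vowel at the boundary is adjacent to an oral consonant, not a nasal (/ɔ/ next to /f/).
The vowel /o/ is adjacent to the following nasal /ɲ/, so it acquires [+nasal] and surfaces as [õ].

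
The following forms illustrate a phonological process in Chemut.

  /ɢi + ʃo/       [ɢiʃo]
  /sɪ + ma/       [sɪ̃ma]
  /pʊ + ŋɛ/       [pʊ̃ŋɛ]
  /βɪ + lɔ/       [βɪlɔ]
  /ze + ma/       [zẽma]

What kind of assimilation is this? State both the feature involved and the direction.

regressive nasality assimilation (vowel nasalisation)

The vowel /ɪ/ surfaces as nasalised [ɪ̃] next to the following nasal /m/ — it has acquired the [+nasal] feature of its neighbour.
Likewise in the remaining data: /ʊ/ → [ʊ̃] before /ŋ/; /e/ → [ẽ] before /m/ — each time a vowel is nasalised next to a following nasal.
No change occurs in [ɢiʃo], [βɪlɔ] because the vowel at the boundary is adjacent to an oral consonant, not a nasal (/i/ next to /ʃ/; /ɪ/ next to /l/).
Because the conditioning nasal is to the right of the vowel that changes, the process is regressive (anticipatory).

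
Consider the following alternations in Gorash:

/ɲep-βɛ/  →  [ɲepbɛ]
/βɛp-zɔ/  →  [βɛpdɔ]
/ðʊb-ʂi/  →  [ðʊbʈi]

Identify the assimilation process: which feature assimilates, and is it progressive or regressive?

progressive manner assimilation

Underlying /β/ is realised as [b] next to /p/; /p/ itself does not change.
/β/ is a fricative while /p/ is a stop; the output [b] is a stop, matching the trigger — so the feature that spreads is manner.
Place and voice are unchanged, so the assimilation is partial, not total.
Checking the remaining alternations: /z/ → [d] after /p/ (fricative → stop, matching a stop); /ʂ/ → [ʈ] after /b/ (fricative → stop, matching a stop) — only manner changes, and always toward the preceding segment.
Since the segment that changes follows the conditioning segment, the assimilation is progressive.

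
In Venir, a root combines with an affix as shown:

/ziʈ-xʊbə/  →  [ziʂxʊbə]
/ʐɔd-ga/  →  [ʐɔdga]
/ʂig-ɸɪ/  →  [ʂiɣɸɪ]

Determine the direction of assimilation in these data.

The segment that alternates is /ʈ/, which surfaces as [ʂ] when adjacent to /x/.
The change stop → fricative matches the manner of the following /x/, identifying this as manner assimilation.
Checking the remaining alternation: /g/ → [ɣ] before /ɸ/ (stop → fricative, matching a fricative) — only manner changes, and always toward the following segment.
Nothing changes in [ʐɔdga]: there the adjacent consonants already agree in manner (/d/ and /g/ are both stops), so this form is consistent with the same rule.
Since the segment that changes precedes the conditioning segment, the assimilation is regressive.

regressive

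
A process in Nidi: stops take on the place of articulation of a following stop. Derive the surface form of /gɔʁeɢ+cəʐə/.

[gɔʁeɟcəʐə]

/ɢ/ is a voiced uvular stop. The following trigger /c/ is palatal, so /ɢ/ must become palatal as well.
The voiced palatal stop is [ɟ], so /ɢ/ → [ɟ].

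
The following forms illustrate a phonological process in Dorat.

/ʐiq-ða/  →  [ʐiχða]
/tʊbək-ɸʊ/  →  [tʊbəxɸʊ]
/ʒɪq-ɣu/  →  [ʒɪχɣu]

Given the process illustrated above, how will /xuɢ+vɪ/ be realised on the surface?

The data show regressive manner assimilation: /q/ → [χ] before /ð/; /k/ → [x] before /ɸ/; /q/ → [χ] before /ɣ/. In each pair only manner changes, matching the following consonant, while place and voice stay constant.
The rule targets /ɢ/ (voiced uvular stop), which sits before the trigger /v/ (fricative).
A voiced uvular fricative is [ʁ], so the surface segment is [ʁ].

[xuʁvɪ]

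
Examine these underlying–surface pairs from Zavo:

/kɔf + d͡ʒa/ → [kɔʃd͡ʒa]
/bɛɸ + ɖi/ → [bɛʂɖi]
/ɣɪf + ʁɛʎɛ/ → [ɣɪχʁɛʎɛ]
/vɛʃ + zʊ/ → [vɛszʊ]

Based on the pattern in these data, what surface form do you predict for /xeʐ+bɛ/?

The data show regressive place assimilation: /f/ → [ʃ] before /d͡ʒ/; /ɸ/ → [ʂ] before /ɖ/; /f/ → [χ] before /ʁ/; /ʃ/ → [s] before /z/. In each pair only place changes, matching the following consonant, while manner and voice stay constant.
/ʐ/ is a voiced retroflex fricative. The following trigger /b/ is bilabial, so /ʐ/ must become bilabial as well.
A voiced bilabial fricative is [β], so the surface segment is [β].

[xeβbɛ]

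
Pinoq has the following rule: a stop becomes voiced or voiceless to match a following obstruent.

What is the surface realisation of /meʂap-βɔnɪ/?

[meʂabβɔnɪ]

The rule targets /p/ (voiceless bilabial stop), which sits before the trigger /β/ (voiced).
The voiced bilabial stop is [b], so /p/ → [b].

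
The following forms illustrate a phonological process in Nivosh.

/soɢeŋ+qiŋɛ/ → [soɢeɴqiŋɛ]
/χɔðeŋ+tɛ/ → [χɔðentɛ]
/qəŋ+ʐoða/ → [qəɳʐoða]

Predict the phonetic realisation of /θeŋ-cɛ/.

The data show regressive place assimilation: /ŋ/ → [ɴ] before /q/; /ŋ/ → [n] before /t/; /ŋ/ → [ɳ] before /ʐ/. In each pair only place changes, matching the following consonant, while manner and voice stay constant.
/ŋ/ is a voiced velar nasal. The following trigger /c/ is palatal, so /ŋ/ must become palatal as well.
A voiced palatal nasal is [ɲ], so the surface segment is [ɲ].

[θeɲcɛ]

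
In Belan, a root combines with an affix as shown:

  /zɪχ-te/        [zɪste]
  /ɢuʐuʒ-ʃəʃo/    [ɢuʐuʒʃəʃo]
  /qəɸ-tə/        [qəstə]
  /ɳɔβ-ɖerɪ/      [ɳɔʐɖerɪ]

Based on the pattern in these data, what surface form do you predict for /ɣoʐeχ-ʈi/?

[ɣoʐeʂʈi]

The data show regressive place assimilation: /χ/ → [s] before /t/; /ɸ/ → [s] before /t/; /β/ → [ʐ] before /ɖ/. In each pair only place changes, matching the following consonant, while manner and voice stay constant.
Nothing changes in [ɢuʐuʒʃəʃo]: there the adjacent consonants already agree in place (/ʒ/ and /ʃ/ are both postalveolar), so this form is consistent with the same rule.
/χ/ is a voiceless uvular fricative. The following trigger /ʈ/ is retroflex, so /χ/ must become retroflex as well.
Changing only its place to retroflex gives [ʂ] — the voiceless retroflex fricative.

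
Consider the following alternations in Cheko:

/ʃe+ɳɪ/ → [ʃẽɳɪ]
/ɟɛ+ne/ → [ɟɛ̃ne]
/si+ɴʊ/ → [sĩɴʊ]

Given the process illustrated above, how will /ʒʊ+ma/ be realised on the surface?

The data show regressive nasality assimilation (vowel nasalisation): /e/ → [ẽ] before /ɳ/; /ɛ/ → [ɛ̃] before /n/; /i/ → [ĩ] before /ɴ/ — a vowel is nasalised by an immediately following nasal consonant.
/ʊ/ sits next to the nasal /m/ and is therefore nasalised to [ʊ̃].

[ʒʊ̃ma]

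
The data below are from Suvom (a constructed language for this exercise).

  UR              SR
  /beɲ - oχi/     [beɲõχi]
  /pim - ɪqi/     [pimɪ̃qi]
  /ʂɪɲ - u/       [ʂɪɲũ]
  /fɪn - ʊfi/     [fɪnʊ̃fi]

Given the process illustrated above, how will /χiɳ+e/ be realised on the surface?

[χiɳẽ]

The data show progressive nasality assimilation (vowel nasalisation): /o/ → [õ] after /ɲ/; /ɪ/ → [ɪ̃] after /m/; /u/ → [ũ] after /ɲ/; /ʊ/ → [ʊ̃] after /n/ — a vowel is nasalised by an immediately preceding nasal consonant.
/e/ sits next to the nasal /ɳ/ and is therefore nasalised to [ẽ].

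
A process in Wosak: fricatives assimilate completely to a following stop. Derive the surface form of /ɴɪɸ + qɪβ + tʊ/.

[ɴɪqqɪttʊ]

/ɸ/ is the segment targeted by the rule; it sits immediately before /q/, so it assimilates completely and surfaces as [q].
The same rule applies at the second boundary: /β/ → [t] next to /t/.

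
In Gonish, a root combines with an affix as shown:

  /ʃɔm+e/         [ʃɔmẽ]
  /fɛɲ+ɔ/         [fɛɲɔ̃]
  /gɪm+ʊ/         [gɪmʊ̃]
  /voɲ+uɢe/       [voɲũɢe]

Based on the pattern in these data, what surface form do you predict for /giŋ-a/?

[giŋã]

The data show progressive nasality assimilation (vowel nasalisation): /e/ → [ẽ] after /m/; /ɔ/ → [ɔ̃] after /ɲ/; /ʊ/ → [ʊ̃] after /m/; /u/ → [ũ] after /ɲ/ — a vowel is nasalised by an immediately preceding nasal consonant.
The vowel /a/ is adjacent to the preceding nasal /ŋ/, so it acquires [+nasal] and surfaces as [ã].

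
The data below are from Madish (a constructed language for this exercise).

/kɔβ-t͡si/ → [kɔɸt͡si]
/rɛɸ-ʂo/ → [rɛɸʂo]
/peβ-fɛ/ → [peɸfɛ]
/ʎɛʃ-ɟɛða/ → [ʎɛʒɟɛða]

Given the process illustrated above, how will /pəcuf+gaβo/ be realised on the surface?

The data show regressive voicing assimilation: /β/ → [ɸ] before /t͡s/; /β/ → [ɸ] before /f/; /ʃ/ → [ʒ] before /ɟ/. In each pair only voicing changes, matching the following consonant, while place and manner stay constant.
Nothing changes in [rɛɸʂo]: there the adjacent consonants already agree in voicing (/ɸ/ and /ʂ/ are both voiceless), so this form is consistent with the same rule.
/f/ is a voiceless labiodental fricative. The following trigger /g/ is voiced, so /f/ must become voiced as well.
The voiced labiodental fricative is [v], so /f/ → [v].

[pəcuvgaβo]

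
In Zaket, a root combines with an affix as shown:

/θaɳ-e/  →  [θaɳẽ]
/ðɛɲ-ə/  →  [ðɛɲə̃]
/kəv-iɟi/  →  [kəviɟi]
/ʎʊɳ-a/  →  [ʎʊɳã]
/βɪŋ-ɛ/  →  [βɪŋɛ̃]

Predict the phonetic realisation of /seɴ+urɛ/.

[seɴũrɛ]

The data show progressive nasality assimilation (vowel nasalisation): /e/ → [ẽ] after /ɳ/; /ə/ → [ə̃] after /ɲ/; /a/ → [ã] after /ɳ/; /ɛ/ → [ɛ̃] after /ŋ/ — a vowel is nasalised by an immediately preceding nasal consonant.
No change occurs in [kəviɟi] because the vowel at the boundary is adjacent to an oral consonant, not a nasal (/i/ next to /v/).
/u/ sits next to the nasal /ɴ/ and is therefore nasalised to [ũ].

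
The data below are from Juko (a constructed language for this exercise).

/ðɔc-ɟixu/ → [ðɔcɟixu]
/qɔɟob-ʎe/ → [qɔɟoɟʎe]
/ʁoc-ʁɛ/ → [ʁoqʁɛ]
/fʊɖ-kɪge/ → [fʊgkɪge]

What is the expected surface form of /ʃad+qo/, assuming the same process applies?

The data show regressive place assimilation: /b/ → [ɟ] before /ʎ/; /c/ → [q] before /ʁ/; /ɖ/ → [g] before /k/. In each pair only place changes, matching the following consonant, while manner and voice stay constant.
No alternation appears in [ðɔcɟixu]: there the adjacent consonants already agree in place (/c/ and /ɟ/ are both palatal), so this form is consistent with the same rule.
/d/ is a voiced alveolar stop. The following trigger /q/ is uvular, so /d/ must become uvular as well.
A voiced uvular stop is [ɢ], so the surface segment is [ɢ].

[ʃaɢqo]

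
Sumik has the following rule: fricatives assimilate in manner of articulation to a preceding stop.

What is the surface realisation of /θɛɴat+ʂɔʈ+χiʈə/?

The rule targets /ʂ/ (voiceless retroflex fricative), which sits after the trigger /t/ (stop).
Changing only its manner to stop gives [ʈ] — the voiceless retroflex stop.
The same rule applies at the second boundary: /χ/ → [q] next to /ʈ/.

[θɛɴatʈɔʈqiʈə]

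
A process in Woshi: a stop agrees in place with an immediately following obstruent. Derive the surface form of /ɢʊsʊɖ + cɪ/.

[ɢʊsʊɟcɪ]

/ɖ/ is a voiced retroflex stop. The following trigger /c/ is palatal, so /ɖ/ must become palatal as well.
Changing only its place to palatal gives [ɟ] — the voiced palatal stop.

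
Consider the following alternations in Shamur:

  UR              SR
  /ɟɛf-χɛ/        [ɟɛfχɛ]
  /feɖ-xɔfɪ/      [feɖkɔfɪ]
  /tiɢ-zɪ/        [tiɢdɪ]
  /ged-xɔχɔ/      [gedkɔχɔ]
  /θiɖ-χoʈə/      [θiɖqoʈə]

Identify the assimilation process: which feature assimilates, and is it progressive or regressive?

progressive manner assimilation

Comparing underlying and surface forms, /x/ → [k] is the alternation; the neighbouring /ɖ/ is constant.
The change fricative → stop matches the manner of the preceding /ɖ/, identifying this as manner assimilation.
Place and voice are unchanged, so the assimilation is partial, not total.
The other alternating forms pattern the same way: /z/ → [d] after /ɢ/ (fricative → stop, matching a stop); /x/ → [k] after /d/ (fricative → stop, matching a stop); /χ/ → [q] after /ɖ/ (fricative → stop, matching a stop) — only manner changes, and always toward the preceding segment.
No alternation appears in [ɟɛfχɛ]: there the adjacent consonants already agree in manner (/χ/ and /f/ are both fricatives), so this form is consistent with the same rule.
The trigger is the preceding segment, so the direction is progressive (perseverative).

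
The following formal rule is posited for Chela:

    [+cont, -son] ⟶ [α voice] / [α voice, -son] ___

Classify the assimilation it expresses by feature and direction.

progressive voicing assimilation

The rule copies [voice] from the environment onto the target, so the assimilating feature is voicing.
The conditioning segment sits to the left of the focus bar, meaning the trigger precedes the segment that changes — progressive assimilation.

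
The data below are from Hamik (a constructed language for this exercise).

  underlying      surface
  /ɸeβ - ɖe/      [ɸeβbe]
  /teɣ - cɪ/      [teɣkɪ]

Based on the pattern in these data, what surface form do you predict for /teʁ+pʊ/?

[teʁqʊ]

The data show progressive place assimilation: /ɖ/ → [b] after /β/; /c/ → [k] after /ɣ/. In each pair only place changes, matching the preceding consonant, while manner and voice stay constant.
/p/ is a voiceless bilabial stop. The preceding trigger /ʁ/ is uvular, so /p/ must become uvular as well.
Changing only its place to uvular gives [q] — the voiceless uvular stop.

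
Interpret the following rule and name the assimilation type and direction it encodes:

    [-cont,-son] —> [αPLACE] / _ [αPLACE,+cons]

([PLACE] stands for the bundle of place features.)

The shared variable α links the value of the place features (abbreviated [PLACE]) on the target to the same value on the neighbouring segment, so place is the feature that assimilates.
The conditioning segment sits to the right of the focus bar, meaning the trigger follows the segment that changes — regressive assimilation.

regressive place assimilation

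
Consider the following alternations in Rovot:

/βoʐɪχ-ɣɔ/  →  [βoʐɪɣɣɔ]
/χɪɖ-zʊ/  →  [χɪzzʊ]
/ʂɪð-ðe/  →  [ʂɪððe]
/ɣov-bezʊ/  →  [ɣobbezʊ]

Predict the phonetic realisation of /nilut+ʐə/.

[niluʐʐə]

The data show regressive total assimilation (/χ/ → [ɣ] before /ɣ/; /ɖ/ → [z] before /z/; /v/ → [b] before /b/): in every case the target segment becomes identical to its following neighbour, copying more than a single feature.
In [ʂɪððe] the two consonants at the boundary are already identical (/ð/ + /ð/), so the rule applies vacuously and nothing changes.
/t/ is the segment targeted by the rule; it sits immediately before /ʐ/, so it assimilates completely and surfaces as [ʐ].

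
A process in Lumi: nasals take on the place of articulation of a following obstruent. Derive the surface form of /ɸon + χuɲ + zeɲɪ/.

[ɸoɴχunzeɲɪ]

/n/ is a voiced alveolar nasal. The following trigger /χ/ is uvular, so /n/ must become uvular as well.
The voiced uvular nasal is [ɴ], so /n/ → [ɴ].
The same rule applies at the second boundary: /ɲ/ → [n] next to /z/.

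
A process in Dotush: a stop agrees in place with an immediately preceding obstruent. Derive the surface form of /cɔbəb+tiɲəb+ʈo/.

The rule targets /t/ (voiceless alveolar stop), which sits after the trigger /b/ (bilabial).
A voiceless bilabial stop is [p], so the surface segment is [p].
At the second juncture, /ʈ/ likewise becomes [p] adjacent to /b/.

[cɔbəbpiɲəbpo]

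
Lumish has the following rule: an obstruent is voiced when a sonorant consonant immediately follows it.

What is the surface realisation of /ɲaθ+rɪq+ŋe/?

[ɲaðrɪɢŋe]

/θ/ is a voiceless dental fricative. The following trigger /r/ is voiced, so /θ/ must become voiced as well.
Changing only its voicing to voiced gives [ð] — the voiced dental fricative.
The same rule applies at the second boundary: /q/ → [ɢ] next to /ŋ/.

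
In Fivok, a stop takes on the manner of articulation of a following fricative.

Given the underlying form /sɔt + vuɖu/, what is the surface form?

/t/ is a voiceless alveolar stop. The following trigger /v/ is a fricative, so /t/ must become a fricative as well.
The voiceless alveolar fricative is [s], so /t/ → [s].

[sɔsvuɖu]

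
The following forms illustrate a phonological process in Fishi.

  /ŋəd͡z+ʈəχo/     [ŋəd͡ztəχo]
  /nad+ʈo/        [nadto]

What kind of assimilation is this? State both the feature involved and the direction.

progressive place assimilation

The segment that alternates is /ʈ/, which surfaces as [t] when adjacent to /d͡z/.
/ʈ/ is retroflex while /d͡z/ is alveolar; the output [t] is alveolar, matching the trigger — so the feature that spreads is place.
Manner and voice are unchanged, so the assimilation is partial, not total.
The same holds elsewhere in the data: /ʈ/ → [t] after /d/ (retroflex → alveolar, matching alveolar) — only place changes, and always toward the preceding segment.
The trigger is the preceding segment, so the direction is progressive (perseverative).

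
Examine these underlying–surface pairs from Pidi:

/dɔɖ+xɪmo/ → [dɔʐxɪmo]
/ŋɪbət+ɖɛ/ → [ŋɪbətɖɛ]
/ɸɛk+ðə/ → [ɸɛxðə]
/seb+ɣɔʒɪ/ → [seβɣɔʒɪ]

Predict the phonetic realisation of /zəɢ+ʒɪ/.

[zəʁʒɪ]

The data show regressive manner assimilation: /ɖ/ → [ʐ] before /x/; /k/ → [x] before /ð/; /b/ → [β] before /ɣ/. In each pair only manner changes, matching the following consonant, while place and voice stay constant.
Nothing changes in [ŋɪbətɖɛ]: there the adjacent consonants already agree in manner (/t/ and /ɖ/ are both stops), so this form is consistent with the same rule.
The rule targets /ɢ/ (voiced uvular stop), which sits before the trigger /ʒ/ (fricative).
Changing only its manner to fricative gives [ʁ] — the voiced uvular fricative.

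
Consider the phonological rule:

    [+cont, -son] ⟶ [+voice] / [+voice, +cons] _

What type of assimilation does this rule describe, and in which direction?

The target ([+cont, -son], fricatives) acquires [+voice] next to a voiced consonant ([+voice, +cons]) — it takes on the voicing of its neighbour, so the feature that spreads is voicing.
Since the environment is written before the underscore, the trigger precedes the target; the direction is progressive.

progressive voicing assimilation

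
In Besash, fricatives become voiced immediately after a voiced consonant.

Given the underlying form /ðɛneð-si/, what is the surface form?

[ðɛneðzi]

The rule targets /s/ (voiceless alveolar fricative), which sits after the trigger /ð/ (voiced).
Changing only its voicing to voiced gives [z] — the voiced alveolar fricative.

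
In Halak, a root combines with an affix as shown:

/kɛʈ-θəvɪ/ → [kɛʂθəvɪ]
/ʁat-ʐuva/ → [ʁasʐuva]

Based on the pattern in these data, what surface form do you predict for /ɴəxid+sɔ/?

[ɴəxizsɔ]

The data show regressive manner assimilation: /ʈ/ → [ʂ] before /θ/; /t/ → [s] before /ʐ/. In each pair only manner changes, matching the following consonant, while place and voice stay constant.
The rule targets /d/ (voiced alveolar stop), which sits before the trigger /s/ (fricative).
The voiced alveolar fricative is [z], so /d/ → [z].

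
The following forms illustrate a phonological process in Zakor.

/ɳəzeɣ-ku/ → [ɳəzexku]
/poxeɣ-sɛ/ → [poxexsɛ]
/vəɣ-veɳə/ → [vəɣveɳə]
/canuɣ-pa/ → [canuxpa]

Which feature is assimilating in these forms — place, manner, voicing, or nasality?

The segment that alternates is /ɣ/, which surfaces as [x] when adjacent to /k/.
/ɣ/ is voiced while /k/ is voiceless; the output [x] is voiceless, matching the trigger — so the feature that spreads is voicing.
The same holds elsewhere in the data: /ɣ/ → [x] before /s/ (voiced → voiceless, matching voiceless); /ɣ/ → [x] before /p/ (voiced → voiceless, matching voiceless) — only voicing changes, and always toward the following segment.
Nothing changes in [vəɣveɳə]: there the adjacent consonants already agree in voicing (/ɣ/ and /v/ are both voiced), so this form is consistent with the same rule.

voicing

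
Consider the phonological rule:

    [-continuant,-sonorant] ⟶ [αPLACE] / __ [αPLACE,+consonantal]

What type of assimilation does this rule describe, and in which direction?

regressive place assimilation

The rule copies the place features (abbreviated [PLACE]) from the environment onto the target, so the assimilating feature is place.
Since the environment is written after the underscore, the trigger follows the target; the direction is regressive.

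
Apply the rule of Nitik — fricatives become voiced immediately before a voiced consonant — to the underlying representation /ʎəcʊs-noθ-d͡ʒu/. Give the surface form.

[ʎəcʊznoðd͡ʒu]

/s/ is a voiceless alveolar fricative. The following trigger /n/ is voiced, so /s/ must become voiced as well.
The voiced alveolar fricative is [z], so /s/ → [z].
The same rule applies at the second boundary: /θ/ → [ð] next to /d͡ʒ/.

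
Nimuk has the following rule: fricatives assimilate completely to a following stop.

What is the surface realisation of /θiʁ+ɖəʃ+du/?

[θiɖɖəddu]

/ʁ/ is the segment targeted by the rule; it sits immediately before /ɖ/, so it assimilates completely and surfaces as [ɖ].
At the second juncture, /ʃ/ likewise becomes [d] adjacent to /d/.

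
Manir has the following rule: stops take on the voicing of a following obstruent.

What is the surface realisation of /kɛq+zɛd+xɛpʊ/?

/q/ is a voiceless uvular stop. The following trigger /z/ is voiced, so /q/ must become voiced as well.
Changing only its voicing to voiced gives [ɢ] — the voiced uvular stop.
The same rule applies at the second boundary: /d/ → [t] next to /x/.

[kɛɢzɛtxɛpʊ]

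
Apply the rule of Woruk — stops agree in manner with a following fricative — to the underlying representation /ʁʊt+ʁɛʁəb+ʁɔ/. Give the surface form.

The rule targets /t/ (voiceless alveolar stop), which sits before the trigger /ʁ/ (fricative).
A voiceless alveolar fricative is [s], so the surface segment is [s].
The same rule applies at the second boundary: /b/ → [β] next to /ʁ/.

[ʁʊsʁɛʁəβʁɔ]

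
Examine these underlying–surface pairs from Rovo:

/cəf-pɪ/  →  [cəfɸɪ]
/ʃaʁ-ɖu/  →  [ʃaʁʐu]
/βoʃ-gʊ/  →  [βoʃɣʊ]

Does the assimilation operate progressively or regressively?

progressive

The segment that alternates is /p/, which surfaces as [ɸ] when adjacent to /f/.
The change stop → fricative matches the manner of the preceding /f/, identifying this as manner assimilation.
The same holds elsewhere in the data: /ɖ/ → [ʐ] after /ʁ/ (stop → fricative, matching a fricative); /g/ → [ɣ] after /ʃ/ (stop → fricative, matching a fricative) — only manner changes, and always toward the preceding segment.
Since the segment that changes follows the conditioning segment, the assimilation is progressive.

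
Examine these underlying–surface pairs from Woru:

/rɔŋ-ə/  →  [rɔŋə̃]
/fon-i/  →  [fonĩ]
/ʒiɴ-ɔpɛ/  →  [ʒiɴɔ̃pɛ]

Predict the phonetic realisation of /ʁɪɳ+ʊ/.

[ʁɪɳʊ̃]

The data show progressive nasality assimilation (vowel nasalisation): /ə/ → [ə̃] after /ŋ/; /i/ → [ĩ] after /n/; /ɔ/ → [ɔ̃] after /ɴ/ — a vowel is nasalised by an immediately preceding nasal consonant.
The vowel /ʊ/ is adjacent to the preceding nasal /ɳ/, so it acquires [+nasal] and surfaces as [ʊ̃].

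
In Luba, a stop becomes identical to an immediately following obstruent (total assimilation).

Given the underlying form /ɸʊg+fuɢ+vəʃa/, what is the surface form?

[ɸʊffuvvəʃa]

/g/ is the segment targeted by the rule; it sits immediately before /f/, so it assimilates completely and surfaces as [f].
The same rule applies at the second boundary: /ɢ/ → [v] next to /v/.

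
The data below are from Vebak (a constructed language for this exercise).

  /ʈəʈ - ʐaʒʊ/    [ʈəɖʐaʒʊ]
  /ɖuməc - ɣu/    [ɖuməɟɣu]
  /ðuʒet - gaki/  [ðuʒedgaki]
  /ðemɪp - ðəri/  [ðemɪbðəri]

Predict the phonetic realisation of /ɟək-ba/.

The data show regressive voicing assimilation: /ʈ/ → [ɖ] before /ʐ/; /c/ → [ɟ] before /ɣ/; /t/ → [d] before /g/; /p/ → [b] before /ð/. In each pair only voicing changes, matching the following consonant, while place and manner stay constant.
The rule targets /k/ (voiceless velar stop), which sits before the trigger /b/ (voiced).
The voiced velar stop is [g], so /k/ → [g].

[ɟəgba]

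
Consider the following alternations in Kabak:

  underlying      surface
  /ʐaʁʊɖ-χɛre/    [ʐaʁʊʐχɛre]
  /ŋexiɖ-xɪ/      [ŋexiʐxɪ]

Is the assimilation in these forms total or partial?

partial assimilation

Underlying /ɖ/ is realised as [ʐ] next to /χ/; /χ/ itself does not change.
The change stop → fricative matches the manner of the following /χ/, identifying this as manner assimilation.
Place and voice are unchanged, so the assimilation is partial, not total.
Checking the remaining alternation: /ɖ/ → [ʐ] before /x/ (stop → fricative, matching a fricative) — only manner changes, and always toward the following segment.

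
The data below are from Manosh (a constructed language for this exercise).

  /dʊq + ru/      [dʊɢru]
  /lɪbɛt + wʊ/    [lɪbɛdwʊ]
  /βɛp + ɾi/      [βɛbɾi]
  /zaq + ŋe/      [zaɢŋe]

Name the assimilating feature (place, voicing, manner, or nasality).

voicing

The segment that alternates is /q/, which surfaces as [ɢ] when adjacent to /r/.
The change voiceless → voiced matches the voicing of the following /r/, identifying this as voicing assimilation.
The same holds elsewhere in the data: /t/ → [d] before /w/ (voiceless → voiced, matching voiced); /p/ → [b] before /ɾ/ (voiceless → voiced, matching voiced); /q/ → [ɢ] before /ŋ/ (voiceless → voiced, matching voiced) — only voicing changes, and always toward the following segment.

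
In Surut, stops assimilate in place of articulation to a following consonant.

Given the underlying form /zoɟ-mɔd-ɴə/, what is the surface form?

[zobmɔɢɴə]

/ɟ/ is a voiced palatal stop. The following trigger /m/ is bilabial, so /ɟ/ must become bilabial as well.
The voiced bilabial stop is [b], so /ɟ/ → [b].
The same rule applies at the second boundary: /d/ → [ɢ] next to /ɴ/.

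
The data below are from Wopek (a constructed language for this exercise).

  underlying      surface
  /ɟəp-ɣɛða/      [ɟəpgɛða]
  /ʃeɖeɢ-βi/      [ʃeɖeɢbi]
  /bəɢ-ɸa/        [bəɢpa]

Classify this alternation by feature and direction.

The segment that alternates is /ɣ/, which surfaces as [g] when adjacent to /p/.
/ɣ/ is a fricative while /p/ is a stop; the output [g] is a stop, matching the trigger — so the feature that spreads is manner.
Place and voice are unchanged, so the assimilation is partial, not total.
The other alternating forms pattern the same way: /β/ → [b] after /ɢ/ (fricative → stop, matching a stop); /ɸ/ → [p] after /ɢ/ (fricative → stop, matching a stop) — only manner changes, and always toward the preceding segment.
The trigger is the preceding segment, so the direction is progressive (perseverative).

progressive manner assimilation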